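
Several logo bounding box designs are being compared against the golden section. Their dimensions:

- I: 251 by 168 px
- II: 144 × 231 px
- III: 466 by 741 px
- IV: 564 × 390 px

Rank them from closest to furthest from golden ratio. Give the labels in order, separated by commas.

I: 251/168 ≈ 1.494 → |1.494 − 1.618| = 0.124
II: 231/144 ≈ 1.604 → |1.604 − 1.618| = 0.014
III: 741/466 ≈ 1.590 → |1.590 − 1.618| = 0.028
IV: 564/390 ≈ 1.446 → |1.446 − 1.618| = 0.172

II, III, I, IV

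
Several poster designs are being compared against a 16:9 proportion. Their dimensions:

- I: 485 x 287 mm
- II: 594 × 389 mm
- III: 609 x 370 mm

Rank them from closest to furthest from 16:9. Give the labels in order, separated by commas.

Ratios: I = 485 / 287 ≈ 1.690; II = 594 / 389 ≈ 1.527; III = 609 / 370 ≈ 1.646.
|Δ from 1.778|: I 0.088; II 0.251; III 0.132.

I, III, II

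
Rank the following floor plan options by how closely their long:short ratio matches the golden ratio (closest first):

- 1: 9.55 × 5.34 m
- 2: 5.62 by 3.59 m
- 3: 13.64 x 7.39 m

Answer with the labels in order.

1: 9.55/5.34 ≈ 1.788 → |1.788 − 1.618| = 0.170
2: 5.62/3.59 ≈ 1.565 → |1.565 − 1.618| = 0.053
3: 13.64/7.39 ≈ 1.846 → |1.846 − 1.618| = 0.228

2, 1, 3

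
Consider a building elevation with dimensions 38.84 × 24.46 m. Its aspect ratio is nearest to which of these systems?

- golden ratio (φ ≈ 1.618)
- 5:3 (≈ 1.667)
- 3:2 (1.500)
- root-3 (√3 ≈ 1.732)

Ratio = 38.84 / 24.46 ≈ 1.588.
Distances: golden ratio 1.618 (Δ 0.030); 5:3 1.667 (Δ 0.079); 3:2 1.500 (Δ 0.088); root-3 1.732 (Δ 0.144).

golden ratio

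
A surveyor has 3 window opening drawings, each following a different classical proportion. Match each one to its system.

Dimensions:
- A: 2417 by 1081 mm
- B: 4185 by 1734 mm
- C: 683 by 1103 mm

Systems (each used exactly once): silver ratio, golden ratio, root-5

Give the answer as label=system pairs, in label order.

A = 2417/1081 ≈ 2.236 → root-5 (2.236)
B = 4185/1734 ≈ 2.413 → silver ratio (2.414)
C = 1103/683 ≈ 1.615 → golden ratio (1.618)

A=root-5, B=silver ratio, C=golden ratio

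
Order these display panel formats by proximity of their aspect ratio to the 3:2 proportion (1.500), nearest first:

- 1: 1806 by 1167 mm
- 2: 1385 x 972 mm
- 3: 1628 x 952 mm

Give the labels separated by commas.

1: 1806/1167 ≈ 1.548 → |1.548 − 1.500| = 0.048
2: 1385/972 ≈ 1.425 → |1.425 − 1.500| = 0.075
3: 1628/952 ≈ 1.710 → |1.710 − 1.500| = 0.210

1, 2, 3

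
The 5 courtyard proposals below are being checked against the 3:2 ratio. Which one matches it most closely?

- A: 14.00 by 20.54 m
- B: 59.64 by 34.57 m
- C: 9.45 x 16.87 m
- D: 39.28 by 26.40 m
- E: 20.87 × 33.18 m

D

Ratios (long/short): A ≈ 1.467; B ≈ 1.725; C ≈ 1.785; D ≈ 1.488; E ≈ 1.590.
3:2 ≈ 1.500; option D is nearest (Δ 0.012).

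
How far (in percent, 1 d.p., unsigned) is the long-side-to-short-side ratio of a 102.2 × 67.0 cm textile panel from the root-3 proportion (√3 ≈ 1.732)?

Ratio = 102.2 / 67.0 ≈ 1.5254.
Ideal root-3 ≈ 1.7321. |1.5254 − 1.7321| / 1.7321 ≈ 11.93% → 11.9%.

11.9%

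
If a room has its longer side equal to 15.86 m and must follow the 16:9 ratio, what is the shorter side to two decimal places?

16:9 ≈ 1.77778.
Shorter side = 15.86 ÷ 1.77778 ≈ 8.9212 → 8.92 m.

8.92 m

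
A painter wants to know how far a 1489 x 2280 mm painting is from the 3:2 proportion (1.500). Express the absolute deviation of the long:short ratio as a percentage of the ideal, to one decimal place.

2.1%

Ratio = 2280 / 1489 ≈ 1.5312.
Ideal 3:2 = 1.5000. |1.5312 − 1.5000| / 1.5000 ≈ 2.08% → 2.1%.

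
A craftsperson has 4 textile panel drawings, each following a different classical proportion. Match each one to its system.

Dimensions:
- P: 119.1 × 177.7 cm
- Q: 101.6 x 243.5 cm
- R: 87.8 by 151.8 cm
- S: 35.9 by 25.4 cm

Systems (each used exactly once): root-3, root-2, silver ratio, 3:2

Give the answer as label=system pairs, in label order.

P=3:2, Q=silver ratio, R=root-3, S=root-2

Ratios: P ≈ 1.492; Q ≈ 2.397; R ≈ 1.729; S ≈ 1.413.
Targets: root-3 ≈ 1.732; root-2 ≈ 1.414; silver ratio ≈ 2.414; 3:2 ≈ 1.500.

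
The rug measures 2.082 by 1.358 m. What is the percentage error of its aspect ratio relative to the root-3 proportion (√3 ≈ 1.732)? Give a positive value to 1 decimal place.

11.5%

Ratio = 2.082 / 1.358 ≈ 1.5331.
Ideal root-3 ≈ 1.7321. |1.5331 − 1.7321| / 1.7321 ≈ 11.49% → 11.5%.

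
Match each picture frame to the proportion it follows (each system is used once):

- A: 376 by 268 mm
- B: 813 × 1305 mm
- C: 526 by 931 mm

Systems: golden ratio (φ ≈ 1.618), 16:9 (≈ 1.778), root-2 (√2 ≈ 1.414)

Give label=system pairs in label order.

A = 376/268 ≈ 1.403 → root-2 (1.414)
B = 1305/813 ≈ 1.605 → golden ratio (1.618)
C = 931/526 ≈ 1.770 → 16:9 (1.778)

A=root-2, B=golden ratio, C=16:9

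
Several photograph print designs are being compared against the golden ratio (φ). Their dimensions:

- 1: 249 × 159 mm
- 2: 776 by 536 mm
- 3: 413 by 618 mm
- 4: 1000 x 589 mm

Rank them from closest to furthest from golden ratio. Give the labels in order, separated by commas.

1, 4, 3, 2

1: 249/159 ≈ 1.566 → |1.566 − 1.618| = 0.052
2: 776/536 ≈ 1.448 → |1.448 − 1.618| = 0.170
3: 618/413 ≈ 1.496 → |1.496 − 1.618| = 0.122
4: 1000/589 ≈ 1.698 → |1.698 − 1.618| = 0.080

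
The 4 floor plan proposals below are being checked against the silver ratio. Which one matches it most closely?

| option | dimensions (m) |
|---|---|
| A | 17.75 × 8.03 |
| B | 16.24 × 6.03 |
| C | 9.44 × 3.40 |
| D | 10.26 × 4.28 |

Target silver ratio ≈ 2.414.
A: 2.210 (Δ0.204)  B: 2.693 (Δ0.279)  C: 2.776 (Δ0.362)  D: 2.397 (Δ0.017)

D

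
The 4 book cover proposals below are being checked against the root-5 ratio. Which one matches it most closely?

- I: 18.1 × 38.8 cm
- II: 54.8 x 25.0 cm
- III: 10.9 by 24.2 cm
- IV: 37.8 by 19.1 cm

III

Ratios (long/short): I ≈ 2.144; II ≈ 2.192; III ≈ 2.220; IV ≈ 1.979.
root-5 ≈ 2.236; option III is nearest (Δ 0.016).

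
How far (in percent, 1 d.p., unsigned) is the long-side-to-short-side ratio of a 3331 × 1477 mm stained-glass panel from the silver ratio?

Ratio = 3331 / 1477 ≈ 2.2552.
Ideal silver ratio ≈ 2.4142. |2.2552 − 2.4142| / 2.4142 ≈ 6.59% → 6.6%.

6.6%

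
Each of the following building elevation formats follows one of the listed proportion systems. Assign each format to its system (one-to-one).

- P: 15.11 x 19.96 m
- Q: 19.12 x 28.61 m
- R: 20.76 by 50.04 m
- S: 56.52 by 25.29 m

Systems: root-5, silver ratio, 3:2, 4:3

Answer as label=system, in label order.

P=4:3, Q=3:2, R=silver ratio, S=root-5

P = 19.96/15.11 ≈ 1.321 → 4:3 (1.333)
Q = 28.61/19.12 ≈ 1.496 → 3:2 (1.500)
R = 50.04/20.76 ≈ 2.410 → silver ratio (2.414)
S = 56.52/25.29 ≈ 2.235 → root-5 (2.236)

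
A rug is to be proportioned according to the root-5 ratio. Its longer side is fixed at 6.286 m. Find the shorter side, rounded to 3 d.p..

2.811 m

root-5 ≈ 2.23607.
Shorter side = 6.286 ÷ 2.23607 ≈ 2.81118 → 2.811 m.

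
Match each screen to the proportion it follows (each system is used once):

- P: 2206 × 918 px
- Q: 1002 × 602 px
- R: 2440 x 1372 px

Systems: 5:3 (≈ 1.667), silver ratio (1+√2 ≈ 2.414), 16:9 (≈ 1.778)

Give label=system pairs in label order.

P = 2206/918 ≈ 2.403 → silver ratio (2.414)
Q = 1002/602 ≈ 1.664 → 5:3 (1.667)
R = 2440/1372 ≈ 1.778 → 16:9 (1.778)

P=silver ratio, Q=5:3, R=16:9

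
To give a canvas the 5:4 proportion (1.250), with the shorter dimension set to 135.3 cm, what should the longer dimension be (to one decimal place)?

169.1 cm

5:4 = 1.25000.
Longer side = 135.3 × 1.25000 ≈ 169.125 → 169.1 cm.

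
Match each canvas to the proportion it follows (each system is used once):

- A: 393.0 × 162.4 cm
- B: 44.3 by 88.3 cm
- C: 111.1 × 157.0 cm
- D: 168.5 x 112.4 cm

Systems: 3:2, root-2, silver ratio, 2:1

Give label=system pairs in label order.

A=silver ratio, B=2:1, C=root-2, D=3:2

A = 393.0/162.4 ≈ 2.420 → silver ratio (2.414)
B = 88.3/44.3 ≈ 1.993 → 2:1 (2.000)
C = 157.0/111.1 ≈ 1.413 → root-2 (1.414)
D = 168.5/112.4 ≈ 1.499 → 3:2 (1.500)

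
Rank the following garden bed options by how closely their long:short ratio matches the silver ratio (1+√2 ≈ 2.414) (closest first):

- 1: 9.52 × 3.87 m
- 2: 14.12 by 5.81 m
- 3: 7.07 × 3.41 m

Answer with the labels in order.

2, 1, 3

Ratios: 1 = 9.52 / 3.87 ≈ 2.460; 2 = 14.12 / 5.81 ≈ 2.430; 3 = 7.07 / 3.41 ≈ 2.073.
|Δ from 2.414|: 1 0.046; 2 0.016; 3 0.341.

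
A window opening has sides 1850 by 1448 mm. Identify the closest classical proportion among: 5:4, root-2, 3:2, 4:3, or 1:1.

1850/1448 ≈ 1.278. Nearest candidates are 5:4 (1.250, off by 0.028) and 4:3 (1.333, off by 0.055).

5:4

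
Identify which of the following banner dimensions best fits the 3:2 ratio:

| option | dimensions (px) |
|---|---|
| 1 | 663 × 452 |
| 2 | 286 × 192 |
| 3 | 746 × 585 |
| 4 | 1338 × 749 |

Ratios (long/short): 1 ≈ 1.467; 2 ≈ 1.490; 3 ≈ 1.275; 4 ≈ 1.786.
3:2 ≈ 1.500; option 2 is nearest (Δ 0.010).

2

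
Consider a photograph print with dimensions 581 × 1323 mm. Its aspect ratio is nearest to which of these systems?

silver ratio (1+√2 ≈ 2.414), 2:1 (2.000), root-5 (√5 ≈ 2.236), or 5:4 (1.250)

1323/581 ≈ 2.277. Nearest candidates are root-5 (2.236, off by 0.041) and silver ratio (2.414, off by 0.137).

root-5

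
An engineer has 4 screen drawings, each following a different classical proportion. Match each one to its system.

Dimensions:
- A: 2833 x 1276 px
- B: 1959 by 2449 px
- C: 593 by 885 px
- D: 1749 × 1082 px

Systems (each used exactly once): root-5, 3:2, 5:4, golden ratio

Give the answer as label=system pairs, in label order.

Ratios: A ≈ 2.220; B ≈ 1.250; C ≈ 1.492; D ≈ 1.616.
Targets: root-5 ≈ 2.236; 3:2 ≈ 1.500; 5:4 ≈ 1.250; golden ratio ≈ 1.618.

A=root-5, B=5:4, C=3:2, D=golden ratio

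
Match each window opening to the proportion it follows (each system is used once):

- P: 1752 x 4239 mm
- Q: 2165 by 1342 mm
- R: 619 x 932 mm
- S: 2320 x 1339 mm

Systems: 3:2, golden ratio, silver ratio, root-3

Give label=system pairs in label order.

P=silver ratio, Q=golden ratio, R=3:2, S=root-3

P = 4239/1752 ≈ 2.420 → silver ratio (2.414)
Q = 2165/1342 ≈ 1.613 → golden ratio (1.618)
R = 932/619 ≈ 1.506 → 3:2 (1.500)
S = 2320/1339 ≈ 1.733 → root-3 (1.732)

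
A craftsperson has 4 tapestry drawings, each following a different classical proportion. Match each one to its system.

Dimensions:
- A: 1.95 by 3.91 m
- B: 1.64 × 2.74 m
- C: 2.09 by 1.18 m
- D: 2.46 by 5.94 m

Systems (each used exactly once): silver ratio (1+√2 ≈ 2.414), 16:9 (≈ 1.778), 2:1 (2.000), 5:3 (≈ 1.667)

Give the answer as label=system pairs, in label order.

A = 3.91/1.95 ≈ 2.005 → 2:1 (2.000)
B = 2.74/1.64 ≈ 1.671 → 5:3 (1.667)
C = 2.09/1.18 ≈ 1.771 → 16:9 (1.778)
D = 5.94/2.46 ≈ 2.415 → silver ratio (2.414)

A=2:1, B=5:3, C=16:9, D=silver ratio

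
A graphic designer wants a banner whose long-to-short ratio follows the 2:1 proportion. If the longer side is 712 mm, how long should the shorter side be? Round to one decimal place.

2:1 = 2.00000.
Shorter side = 712 ÷ 2.00000 ≈ 356.000 → 356.0 mm.

356.0 mm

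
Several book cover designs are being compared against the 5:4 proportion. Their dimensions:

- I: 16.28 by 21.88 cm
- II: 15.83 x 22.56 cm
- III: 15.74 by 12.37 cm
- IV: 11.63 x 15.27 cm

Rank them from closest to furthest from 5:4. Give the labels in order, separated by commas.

III, IV, I, II

I: 21.88/16.28 ≈ 1.344 → |1.344 − 1.250| = 0.094
II: 22.56/15.83 ≈ 1.425 → |1.425 − 1.250| = 0.175
III: 15.74/12.37 ≈ 1.272 → |1.272 − 1.250| = 0.022
IV: 15.27/11.63 ≈ 1.313 → |1.313 − 1.250| = 0.063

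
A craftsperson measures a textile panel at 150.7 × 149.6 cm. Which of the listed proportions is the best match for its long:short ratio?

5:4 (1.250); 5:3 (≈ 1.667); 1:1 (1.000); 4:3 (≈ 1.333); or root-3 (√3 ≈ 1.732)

Ratio = 150.7 / 149.6 ≈ 1.007.
Distances: 5:4 1.250 (Δ 0.243); 5:3 1.667 (Δ 0.660); 1:1 1.000 (Δ 0.007); 4:3 1.333 (Δ 0.326); root-3 1.732 (Δ 0.725).

1:1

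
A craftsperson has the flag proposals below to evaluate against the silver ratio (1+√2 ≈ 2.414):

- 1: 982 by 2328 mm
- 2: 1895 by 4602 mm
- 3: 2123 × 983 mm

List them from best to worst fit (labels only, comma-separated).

Ratios: 1 = 2328 / 982 ≈ 2.371; 2 = 4602 / 1895 ≈ 2.428; 3 = 2123 / 983 ≈ 2.160.
|Δ from 2.414|: 1 0.043; 2 0.014; 3 0.254.

2, 1, 3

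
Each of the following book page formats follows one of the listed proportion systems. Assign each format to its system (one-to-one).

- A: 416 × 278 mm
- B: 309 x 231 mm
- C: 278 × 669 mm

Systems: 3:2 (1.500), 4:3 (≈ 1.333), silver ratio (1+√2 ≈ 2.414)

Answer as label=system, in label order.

A=3:2, B=4:3, C=silver ratio

A = 416/278 ≈ 1.496 → 3:2 (1.500)
B = 309/231 ≈ 1.338 → 4:3 (1.333)
C = 669/278 ≈ 2.406 → silver ratio (2.414)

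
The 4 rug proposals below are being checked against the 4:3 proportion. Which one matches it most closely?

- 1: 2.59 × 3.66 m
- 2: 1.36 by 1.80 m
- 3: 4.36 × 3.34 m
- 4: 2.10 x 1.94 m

2

Target 4:3 ≈ 1.333.
1: 1.413 (Δ0.080)  2: 1.324 (Δ0.009)  3: 1.305 (Δ0.028)  4: 1.082 (Δ0.251)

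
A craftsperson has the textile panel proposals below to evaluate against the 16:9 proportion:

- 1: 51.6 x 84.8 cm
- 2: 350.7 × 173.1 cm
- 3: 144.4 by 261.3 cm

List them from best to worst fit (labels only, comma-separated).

3, 1, 2

Ratios: 1 = 84.8 / 51.6 ≈ 1.643; 2 = 350.7 / 173.1 ≈ 2.026; 3 = 261.3 / 144.4 ≈ 1.810.
|Δ from 1.778|: 1 0.135; 2 0.248; 3 0.032.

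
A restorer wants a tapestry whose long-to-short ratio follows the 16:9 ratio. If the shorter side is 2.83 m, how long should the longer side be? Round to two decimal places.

5.03 m

16:9 ≈ 1.77778.
Longer side = 2.83 × 1.77778 ≈ 5.0311 → 5.03 m.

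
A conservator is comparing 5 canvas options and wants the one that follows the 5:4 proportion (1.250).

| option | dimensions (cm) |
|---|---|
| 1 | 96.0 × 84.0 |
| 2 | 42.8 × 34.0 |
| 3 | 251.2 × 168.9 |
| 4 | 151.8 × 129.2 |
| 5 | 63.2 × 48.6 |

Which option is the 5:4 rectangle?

2

Ratios (long/short): 1 ≈ 1.143; 2 ≈ 1.259; 3 ≈ 1.487; 4 ≈ 1.175; 5 ≈ 1.300.
5:4 ≈ 1.250; option 2 is nearest (Δ 0.009).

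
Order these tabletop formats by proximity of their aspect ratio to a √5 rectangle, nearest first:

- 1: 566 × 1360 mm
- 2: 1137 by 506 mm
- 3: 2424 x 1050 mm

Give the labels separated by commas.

1: 1360/566 ≈ 2.403 → |2.403 − 2.236| = 0.167
2: 1137/506 ≈ 2.247 → |2.247 − 2.236| = 0.011
3: 2424/1050 ≈ 2.309 → |2.309 − 2.236| = 0.073

2, 3, 1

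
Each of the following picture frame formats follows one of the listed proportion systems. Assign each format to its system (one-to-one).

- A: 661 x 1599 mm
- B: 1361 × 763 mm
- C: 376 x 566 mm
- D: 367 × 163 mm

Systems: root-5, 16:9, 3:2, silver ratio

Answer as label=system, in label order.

A=silver ratio, B=16:9, C=3:2, D=root-5

A = 1599/661 ≈ 2.419 → silver ratio (2.414)
B = 1361/763 ≈ 1.784 → 16:9 (1.778)
C = 566/376 ≈ 1.505 → 3:2 (1.500)
D = 367/163 ≈ 2.252 → root-5 (2.236)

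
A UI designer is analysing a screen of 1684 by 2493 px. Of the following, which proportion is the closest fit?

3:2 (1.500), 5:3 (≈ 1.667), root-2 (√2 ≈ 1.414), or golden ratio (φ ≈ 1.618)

3:2

Ratio = 2493 / 1684 ≈ 1.480.
Distances: 3:2 1.500 (Δ 0.020); 5:3 1.667 (Δ 0.187); root-2 1.414 (Δ 0.066); golden ratio 1.618 (Δ 0.138).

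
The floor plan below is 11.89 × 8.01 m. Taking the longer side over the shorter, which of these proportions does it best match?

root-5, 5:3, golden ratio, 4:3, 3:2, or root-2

3:2

Ratio = 11.89 / 8.01 ≈ 1.484.
Distances: root-5 2.236 (Δ 0.752); 5:3 1.667 (Δ 0.183); golden ratio 1.618 (Δ 0.134); 4:3 1.333 (Δ 0.151); 3:2 1.500 (Δ 0.016); root-2 1.414 (Δ 0.070).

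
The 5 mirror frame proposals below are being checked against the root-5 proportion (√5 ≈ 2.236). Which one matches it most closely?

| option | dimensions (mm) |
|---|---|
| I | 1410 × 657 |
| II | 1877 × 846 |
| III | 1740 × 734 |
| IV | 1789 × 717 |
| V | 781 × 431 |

Target root-5 ≈ 2.236.
I: 2.146 (Δ0.090)  II: 2.219 (Δ0.017)  III: 2.371 (Δ0.135)  IV: 2.495 (Δ0.259)  V: 1.812 (Δ0.424)

II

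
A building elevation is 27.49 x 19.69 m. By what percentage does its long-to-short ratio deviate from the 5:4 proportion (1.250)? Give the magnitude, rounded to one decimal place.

11.7%

Ratio = 27.49 / 19.69 ≈ 1.3961.
Ideal 5:4 = 1.2500. |1.3961 − 1.2500| / 1.2500 ≈ 11.69% → 11.7%.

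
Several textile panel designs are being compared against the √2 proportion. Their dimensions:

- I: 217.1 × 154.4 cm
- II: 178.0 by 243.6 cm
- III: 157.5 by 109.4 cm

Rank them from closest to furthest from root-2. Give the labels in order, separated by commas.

I: 217.1/154.4 ≈ 1.406 → |1.406 − 1.414| = 0.008
II: 243.6/178.0 ≈ 1.369 → |1.369 − 1.414| = 0.045
III: 157.5/109.4 ≈ 1.440 → |1.440 − 1.414| = 0.026

I, III, II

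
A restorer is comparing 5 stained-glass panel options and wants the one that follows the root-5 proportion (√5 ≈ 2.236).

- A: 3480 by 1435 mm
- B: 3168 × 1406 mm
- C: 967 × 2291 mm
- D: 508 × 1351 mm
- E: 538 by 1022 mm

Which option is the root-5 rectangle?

Target root-5 ≈ 2.236.
A: 2.425 (Δ0.189)  B: 2.253 (Δ0.017)  C: 2.369 (Δ0.133)  D: 2.659 (Δ0.423)  E: 1.900 (Δ0.336)

B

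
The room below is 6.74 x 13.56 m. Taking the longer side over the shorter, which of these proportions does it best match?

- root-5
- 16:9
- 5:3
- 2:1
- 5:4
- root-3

Ratio = 13.56 / 6.74 ≈ 2.012.
Distances: root-5 2.236 (Δ 0.224); 16:9 1.778 (Δ 0.234); 5:3 1.667 (Δ 0.345); 2:1 2.000 (Δ 0.012); 5:4 1.250 (Δ 0.762); root-3 1.732 (Δ 0.280).

2:1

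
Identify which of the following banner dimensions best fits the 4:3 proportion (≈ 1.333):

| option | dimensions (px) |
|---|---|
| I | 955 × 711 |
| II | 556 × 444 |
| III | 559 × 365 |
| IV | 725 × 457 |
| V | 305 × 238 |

I

Target 4:3 ≈ 1.333.
I: 1.343 (Δ0.010)  II: 1.252 (Δ0.081)  III: 1.532 (Δ0.199)  IV: 1.586 (Δ0.253)  V: 1.282 (Δ0.051)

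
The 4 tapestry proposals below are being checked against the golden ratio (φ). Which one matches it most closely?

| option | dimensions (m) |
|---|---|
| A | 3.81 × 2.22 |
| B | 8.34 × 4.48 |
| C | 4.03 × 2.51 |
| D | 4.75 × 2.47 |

C

Target golden ratio ≈ 1.618.
A: 1.716 (Δ0.098)  B: 1.862 (Δ0.244)  C: 1.606 (Δ0.012)  D: 1.923 (Δ0.305)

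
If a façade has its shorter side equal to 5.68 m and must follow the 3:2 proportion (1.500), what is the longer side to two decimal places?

3:2 = 1.50000.
Longer side = 5.68 × 1.50000 ≈ 8.5200 → 8.52 m.

8.52 m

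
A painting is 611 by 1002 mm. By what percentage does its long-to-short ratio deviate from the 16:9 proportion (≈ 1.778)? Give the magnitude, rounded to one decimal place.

Ratio = 1002 / 611 ≈ 1.6399.
Ideal 16:9 ≈ 1.7778. |1.6399 − 1.7778| / 1.7778 ≈ 7.76% → 7.8%.

7.8%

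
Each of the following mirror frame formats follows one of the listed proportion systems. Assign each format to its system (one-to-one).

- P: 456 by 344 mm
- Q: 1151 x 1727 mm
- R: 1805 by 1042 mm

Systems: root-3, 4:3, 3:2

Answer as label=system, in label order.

P=4:3, Q=3:2, R=root-3

P = 456/344 ≈ 1.326 → 4:3 (1.333)
Q = 1727/1151 ≈ 1.500 → 3:2 (1.500)
R = 1805/1042 ≈ 1.732 → root-3 (1.732)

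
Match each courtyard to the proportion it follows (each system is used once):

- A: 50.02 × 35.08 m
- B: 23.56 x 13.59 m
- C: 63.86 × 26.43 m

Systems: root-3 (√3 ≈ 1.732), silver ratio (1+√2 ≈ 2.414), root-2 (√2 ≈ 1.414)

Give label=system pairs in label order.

A=root-2, B=root-3, C=silver ratio

A = 50.02/35.08 ≈ 1.426 → root-2 (1.414)
B = 23.56/13.59 ≈ 1.734 → root-3 (1.732)
C = 63.86/26.43 ≈ 2.416 → silver ratio (2.414)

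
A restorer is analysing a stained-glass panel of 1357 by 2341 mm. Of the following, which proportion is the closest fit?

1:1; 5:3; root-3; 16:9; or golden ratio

root-3

Ratio = 2341 / 1357 ≈ 1.725.
Distances: 1:1 1.000 (Δ 0.725); 5:3 1.667 (Δ 0.058); root-3 1.732 (Δ 0.007); 16:9 1.778 (Δ 0.053); golden ratio 1.618 (Δ 0.107).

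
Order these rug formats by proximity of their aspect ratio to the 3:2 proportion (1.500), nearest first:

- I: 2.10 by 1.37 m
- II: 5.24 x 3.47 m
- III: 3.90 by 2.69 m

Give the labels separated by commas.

I: 2.10/1.37 ≈ 1.533 → |1.533 − 1.500| = 0.033
II: 5.24/3.47 ≈ 1.510 → |1.510 − 1.500| = 0.010
III: 3.90/2.69 ≈ 1.450 → |1.450 − 1.500| = 0.050

II, I, III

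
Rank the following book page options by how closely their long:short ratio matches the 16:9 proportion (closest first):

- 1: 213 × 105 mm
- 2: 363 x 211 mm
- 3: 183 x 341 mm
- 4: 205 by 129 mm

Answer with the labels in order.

Ratios: 1 = 213 / 105 ≈ 2.029; 2 = 363 / 211 ≈ 1.720; 3 = 341 / 183 ≈ 1.863; 4 = 205 / 129 ≈ 1.589.
|Δ from 1.778|: 1 0.251; 2 0.058; 3 0.085; 4 0.189.

2, 3, 4, 1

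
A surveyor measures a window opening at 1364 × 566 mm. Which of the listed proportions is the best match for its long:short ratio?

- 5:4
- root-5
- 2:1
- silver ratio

Ratio = 1364 / 566 ≈ 2.410.
Distances: 5:4 1.250 (Δ 1.160); root-5 2.236 (Δ 0.174); 2:1 2.000 (Δ 0.410); silver ratio 2.414 (Δ 0.004).

silver ratio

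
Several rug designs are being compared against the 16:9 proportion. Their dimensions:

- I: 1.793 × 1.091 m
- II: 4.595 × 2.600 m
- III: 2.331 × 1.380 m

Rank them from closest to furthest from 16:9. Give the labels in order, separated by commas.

I: 1.793/1.091 ≈ 1.643 → |1.643 − 1.778| = 0.135
II: 4.595/2.600 ≈ 1.767 → |1.767 − 1.778| = 0.011
III: 2.331/1.380 ≈ 1.689 → |1.689 − 1.778| = 0.089

II, III, I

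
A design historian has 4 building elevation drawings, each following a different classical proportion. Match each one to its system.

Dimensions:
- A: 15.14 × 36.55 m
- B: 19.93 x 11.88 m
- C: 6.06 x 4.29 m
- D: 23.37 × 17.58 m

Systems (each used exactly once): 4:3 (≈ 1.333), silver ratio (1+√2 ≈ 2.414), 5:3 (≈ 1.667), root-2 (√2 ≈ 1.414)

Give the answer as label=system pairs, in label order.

A = 36.55/15.14 ≈ 2.414 → silver ratio (2.414)
B = 19.93/11.88 ≈ 1.678 → 5:3 (1.667)
C = 6.06/4.29 ≈ 1.413 → root-2 (1.414)
D = 23.37/17.58 ≈ 1.329 → 4:3 (1.333)

A=silver ratio, B=5:3, C=root-2, D=4:3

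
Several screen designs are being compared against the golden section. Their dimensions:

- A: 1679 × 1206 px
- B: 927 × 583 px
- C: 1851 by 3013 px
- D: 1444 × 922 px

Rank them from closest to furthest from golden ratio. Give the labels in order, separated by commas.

Ratios: A = 1679 / 1206 ≈ 1.392; B = 927 / 583 ≈ 1.590; C = 3013 / 1851 ≈ 1.628; D = 1444 / 922 ≈ 1.566.
|Δ from 1.618|: A 0.226; B 0.028; C 0.010; D 0.052.

C, B, D, A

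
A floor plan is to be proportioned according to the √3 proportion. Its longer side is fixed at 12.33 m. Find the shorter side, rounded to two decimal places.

7.12 m

root-3 ≈ 1.73205.
Shorter side = 12.33 ÷ 1.73205 ≈ 7.1187 → 7.12 m.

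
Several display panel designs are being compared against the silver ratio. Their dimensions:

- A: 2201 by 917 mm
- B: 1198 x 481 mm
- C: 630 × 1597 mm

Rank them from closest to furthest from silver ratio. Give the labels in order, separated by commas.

A, B, C

A: 2201/917 ≈ 2.400 → |2.400 − 2.414| = 0.014
B: 1198/481 ≈ 2.491 → |2.491 − 2.414| = 0.077
C: 1597/630 ≈ 2.535 → |2.535 − 2.414| = 0.121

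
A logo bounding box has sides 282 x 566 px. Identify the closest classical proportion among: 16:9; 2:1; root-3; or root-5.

2:1

566/282 ≈ 2.007. Nearest candidates are 2:1 (2.000, off by 0.007) and root-5 (2.236, off by 0.229).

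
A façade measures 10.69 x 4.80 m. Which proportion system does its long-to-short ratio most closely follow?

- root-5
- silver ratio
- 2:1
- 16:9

10.69/4.80 ≈ 2.227. Nearest candidates are root-5 (2.236, off by 0.009) and silver ratio (2.414, off by 0.187).

root-5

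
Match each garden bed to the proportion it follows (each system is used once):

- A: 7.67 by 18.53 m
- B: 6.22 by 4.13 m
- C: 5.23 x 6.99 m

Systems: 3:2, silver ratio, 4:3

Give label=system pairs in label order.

A=silver ratio, B=3:2, C=4:3

Ratios: A ≈ 2.416; B ≈ 1.506; C ≈ 1.337.
Targets: 3:2 ≈ 1.500; silver ratio ≈ 2.414; 4:3 ≈ 1.333.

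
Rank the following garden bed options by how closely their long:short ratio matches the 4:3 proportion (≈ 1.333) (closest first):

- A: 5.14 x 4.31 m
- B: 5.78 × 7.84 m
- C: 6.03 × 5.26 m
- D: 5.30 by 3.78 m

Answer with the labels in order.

A: 5.14/4.31 ≈ 1.193 → |1.193 − 1.333| = 0.140
B: 7.84/5.78 ≈ 1.356 → |1.356 − 1.333| = 0.023
C: 6.03/5.26 ≈ 1.146 → |1.146 − 1.333| = 0.187
D: 5.30/3.78 ≈ 1.402 → |1.402 − 1.333| = 0.069

B, D, A, C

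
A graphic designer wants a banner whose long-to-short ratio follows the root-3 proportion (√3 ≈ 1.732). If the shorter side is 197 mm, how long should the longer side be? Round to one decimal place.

root-3 ≈ 1.73205.
Longer side = 197 × 1.73205 ≈ 341.214 → 341.2 mm.

341.2 mm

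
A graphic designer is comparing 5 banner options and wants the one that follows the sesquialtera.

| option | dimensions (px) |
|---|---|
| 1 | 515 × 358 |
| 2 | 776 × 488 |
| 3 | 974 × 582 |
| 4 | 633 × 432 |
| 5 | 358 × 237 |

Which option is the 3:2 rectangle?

Target 3:2 ≈ 1.500.
1: 1.439 (Δ0.061)  2: 1.590 (Δ0.090)  3: 1.674 (Δ0.174)  4: 1.465 (Δ0.035)  5: 1.511 (Δ0.011)

5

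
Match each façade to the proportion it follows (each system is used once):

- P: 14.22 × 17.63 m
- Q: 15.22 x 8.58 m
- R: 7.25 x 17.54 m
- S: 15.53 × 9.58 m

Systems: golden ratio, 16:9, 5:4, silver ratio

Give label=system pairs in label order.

P=5:4, Q=16:9, R=silver ratio, S=golden ratio

P = 17.63/14.22 ≈ 1.240 → 5:4 (1.250)
Q = 15.22/8.58 ≈ 1.774 → 16:9 (1.778)
R = 17.54/7.25 ≈ 2.419 → silver ratio (2.414)
S = 15.53/9.58 ≈ 1.621 → golden ratio (1.618)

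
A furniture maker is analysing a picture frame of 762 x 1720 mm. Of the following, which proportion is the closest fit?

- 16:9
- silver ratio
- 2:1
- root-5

root-5

Ratio = 1720 / 762 ≈ 2.257.
Distances: 16:9 1.778 (Δ 0.479); silver ratio 2.414 (Δ 0.157); 2:1 2.000 (Δ 0.257); root-5 2.236 (Δ 0.021).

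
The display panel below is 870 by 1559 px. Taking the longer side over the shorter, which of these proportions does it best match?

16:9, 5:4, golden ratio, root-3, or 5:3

16:9

1559/870 ≈ 1.792. Nearest candidates are 16:9 (1.778, off by 0.014) and root-3 (1.732, off by 0.060).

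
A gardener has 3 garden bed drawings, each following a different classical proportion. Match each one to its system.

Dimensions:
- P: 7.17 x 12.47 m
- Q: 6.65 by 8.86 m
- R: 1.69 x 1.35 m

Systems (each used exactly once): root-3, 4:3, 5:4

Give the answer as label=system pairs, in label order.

P = 12.47/7.17 ≈ 1.739 → root-3 (1.732)
Q = 8.86/6.65 ≈ 1.332 → 4:3 (1.333)
R = 1.69/1.35 ≈ 1.252 → 5:4 (1.250)

P=root-3, Q=4:3, R=5:4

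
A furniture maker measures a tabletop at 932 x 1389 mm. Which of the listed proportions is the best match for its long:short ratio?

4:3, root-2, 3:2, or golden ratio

1389/932 ≈ 1.490. Nearest candidates are 3:2 (1.500, off by 0.010) and root-2 (1.414, off by 0.076).

3:2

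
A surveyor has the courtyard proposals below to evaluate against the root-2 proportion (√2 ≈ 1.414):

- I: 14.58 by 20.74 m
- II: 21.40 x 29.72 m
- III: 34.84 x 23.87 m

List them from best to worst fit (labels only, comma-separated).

I, II, III

I: 20.74/14.58 ≈ 1.422 → |1.422 − 1.414| = 0.008
II: 29.72/21.40 ≈ 1.389 → |1.389 − 1.414| = 0.025
III: 34.84/23.87 ≈ 1.460 → |1.460 − 1.414| = 0.046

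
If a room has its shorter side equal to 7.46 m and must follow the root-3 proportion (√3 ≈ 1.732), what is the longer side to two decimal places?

root-3 ≈ 1.73205.
Longer side = 7.46 × 1.73205 ≈ 12.9211 → 12.92 m.

12.92 m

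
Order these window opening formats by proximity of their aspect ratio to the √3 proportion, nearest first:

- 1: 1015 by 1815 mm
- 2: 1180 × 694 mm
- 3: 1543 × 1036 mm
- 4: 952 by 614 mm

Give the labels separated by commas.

Ratios: 1 = 1815 / 1015 ≈ 1.788; 2 = 1180 / 694 ≈ 1.700; 3 = 1543 / 1036 ≈ 1.489; 4 = 952 / 614 ≈ 1.550.
|Δ from 1.732|: 1 0.056; 2 0.032; 3 0.243; 4 0.182.

2, 1, 4, 3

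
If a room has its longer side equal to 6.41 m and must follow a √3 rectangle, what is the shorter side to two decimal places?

root-3 ≈ 1.73205.
Shorter side = 6.41 ÷ 1.73205 ≈ 3.7008 → 3.70 m.

3.70 m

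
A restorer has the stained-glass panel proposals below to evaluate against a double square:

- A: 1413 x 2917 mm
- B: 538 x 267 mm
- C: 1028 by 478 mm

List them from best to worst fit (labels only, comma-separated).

B, A, C

Ratios: A = 2917 / 1413 ≈ 2.064; B = 538 / 267 ≈ 2.015; C = 1028 / 478 ≈ 2.151.
|Δ from 2.000|: A 0.064; B 0.015; C 0.151.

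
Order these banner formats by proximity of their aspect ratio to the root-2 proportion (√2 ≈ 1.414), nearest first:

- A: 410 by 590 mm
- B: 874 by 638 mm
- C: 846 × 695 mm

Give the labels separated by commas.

Ratios: A = 590 / 410 ≈ 1.439; B = 874 / 638 ≈ 1.370; C = 846 / 695 ≈ 1.217.
|Δ from 1.414|: A 0.025; B 0.044; C 0.197.

A, B, C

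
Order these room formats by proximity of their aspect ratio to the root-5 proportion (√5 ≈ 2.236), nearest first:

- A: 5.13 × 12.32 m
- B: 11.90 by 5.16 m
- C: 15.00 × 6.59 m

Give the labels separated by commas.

C, B, A

Ratios: A = 12.32 / 5.13 ≈ 2.402; B = 11.90 / 5.16 ≈ 2.306; C = 15.00 / 6.59 ≈ 2.276.
|Δ from 2.236|: A 0.166; B 0.070; C 0.040.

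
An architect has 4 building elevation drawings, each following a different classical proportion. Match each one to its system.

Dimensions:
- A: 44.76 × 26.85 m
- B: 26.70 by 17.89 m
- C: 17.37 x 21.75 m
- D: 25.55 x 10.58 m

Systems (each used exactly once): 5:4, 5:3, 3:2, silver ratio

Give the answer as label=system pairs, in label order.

A=5:3, B=3:2, C=5:4, D=silver ratio

A = 44.76/26.85 ≈ 1.667 → 5:3 (1.667)
B = 26.70/17.89 ≈ 1.492 → 3:2 (1.500)
C = 21.75/17.37 ≈ 1.252 → 5:4 (1.250)
D = 25.55/10.58 ≈ 2.415 → silver ratio (2.414)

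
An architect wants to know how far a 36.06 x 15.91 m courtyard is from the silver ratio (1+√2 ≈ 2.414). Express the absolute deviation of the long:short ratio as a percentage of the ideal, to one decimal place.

6.1%

Ratio = 36.06 / 15.91 ≈ 2.2665.
Ideal silver ratio ≈ 2.4142. |2.2665 − 2.4142| / 2.4142 ≈ 6.12% → 6.1%.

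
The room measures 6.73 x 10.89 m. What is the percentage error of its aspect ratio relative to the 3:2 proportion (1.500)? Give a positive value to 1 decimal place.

Ratio = 10.89 / 6.73 ≈ 1.6181.
Ideal 3:2 = 1.5000. |1.6181 − 1.5000| / 1.5000 ≈ 7.87% → 7.9%.

7.9%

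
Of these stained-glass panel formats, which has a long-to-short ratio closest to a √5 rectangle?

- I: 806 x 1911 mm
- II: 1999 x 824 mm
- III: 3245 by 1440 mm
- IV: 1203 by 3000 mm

Ratios (long/short): I ≈ 2.371; II ≈ 2.426; III ≈ 2.253; IV ≈ 2.494.
root-5 ≈ 2.236; option III is nearest (Δ 0.017).

III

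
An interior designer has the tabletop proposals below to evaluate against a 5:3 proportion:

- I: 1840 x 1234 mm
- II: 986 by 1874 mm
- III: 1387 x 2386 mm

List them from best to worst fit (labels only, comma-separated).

Ratios: I = 1840 / 1234 ≈ 1.491; II = 1874 / 986 ≈ 1.901; III = 2386 / 1387 ≈ 1.720.
|Δ from 1.667|: I 0.176; II 0.234; III 0.053.

III, I, II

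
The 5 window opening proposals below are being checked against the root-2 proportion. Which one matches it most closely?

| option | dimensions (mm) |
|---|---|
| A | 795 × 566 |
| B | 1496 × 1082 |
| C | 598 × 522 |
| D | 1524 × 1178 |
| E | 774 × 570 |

Target root-2 ≈ 1.414.
A: 1.405 (Δ0.009)  B: 1.383 (Δ0.031)  C: 1.146 (Δ0.268)  D: 1.294 (Δ0.120)  E: 1.358 (Δ0.056)

A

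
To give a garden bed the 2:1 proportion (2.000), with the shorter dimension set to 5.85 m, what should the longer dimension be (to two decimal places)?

2:1 = 2.00000.
Longer side = 5.85 × 2.00000 ≈ 11.7000 → 11.70 m.

11.70 m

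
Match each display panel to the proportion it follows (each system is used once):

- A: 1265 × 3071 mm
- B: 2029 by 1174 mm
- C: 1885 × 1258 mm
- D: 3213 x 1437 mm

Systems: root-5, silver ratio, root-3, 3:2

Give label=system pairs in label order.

Ratios: A ≈ 2.428; B ≈ 1.728; C ≈ 1.498; D ≈ 2.236.
Targets: root-5 ≈ 2.236; silver ratio ≈ 2.414; root-3 ≈ 1.732; 3:2 ≈ 1.500.

A=silver ratio, B=root-3, C=3:2, D=root-5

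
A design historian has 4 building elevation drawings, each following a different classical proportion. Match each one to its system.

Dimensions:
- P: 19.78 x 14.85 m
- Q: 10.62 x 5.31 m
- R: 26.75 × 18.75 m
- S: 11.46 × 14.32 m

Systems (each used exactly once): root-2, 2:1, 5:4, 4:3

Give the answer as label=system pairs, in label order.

Ratios: P ≈ 1.332; Q ≈ 2.000; R ≈ 1.427; S ≈ 1.250.
Targets: root-2 ≈ 1.414; 2:1 ≈ 2.000; 5:4 ≈ 1.250; 4:3 ≈ 1.333.

P=4:3, Q=2:1, R=root-2, S=5:4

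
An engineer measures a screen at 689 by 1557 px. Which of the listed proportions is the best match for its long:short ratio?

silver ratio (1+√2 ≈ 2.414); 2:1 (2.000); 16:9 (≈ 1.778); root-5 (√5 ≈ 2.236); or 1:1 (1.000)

root-5

Ratio = 1557 / 689 ≈ 2.260.
Distances: silver ratio 2.414 (Δ 0.154); 2:1 2.000 (Δ 0.260); 16:9 1.778 (Δ 0.482); root-5 2.236 (Δ 0.024); 1:1 1.000 (Δ 1.260).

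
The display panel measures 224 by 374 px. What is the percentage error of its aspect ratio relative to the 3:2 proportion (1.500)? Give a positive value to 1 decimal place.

11.3%

Ratio = 374 / 224 ≈ 1.6696.
Ideal 3:2 = 1.5000. |1.6696 − 1.5000| / 1.5000 ≈ 11.31% → 11.3%.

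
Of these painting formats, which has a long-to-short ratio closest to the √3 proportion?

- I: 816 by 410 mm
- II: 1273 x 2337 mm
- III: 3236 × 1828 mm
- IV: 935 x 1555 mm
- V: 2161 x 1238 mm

V

Target root-3 ≈ 1.732.
I: 1.990 (Δ0.258)  II: 1.836 (Δ0.104)  III: 1.770 (Δ0.038)  IV: 1.663 (Δ0.069)  V: 1.746 (Δ0.014)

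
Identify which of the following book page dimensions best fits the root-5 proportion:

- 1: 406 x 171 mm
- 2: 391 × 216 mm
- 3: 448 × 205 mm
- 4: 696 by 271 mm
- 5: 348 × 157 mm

5

Ratios (long/short): 1 ≈ 2.374; 2 ≈ 1.810; 3 ≈ 2.185; 4 ≈ 2.568; 5 ≈ 2.217.
root-5 ≈ 2.236; option 5 is nearest (Δ 0.019).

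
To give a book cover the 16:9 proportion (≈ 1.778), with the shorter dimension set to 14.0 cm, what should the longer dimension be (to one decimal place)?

24.9 cm

16:9 ≈ 1.77778.
Longer side = 14.0 × 1.77778 ≈ 24.889 → 24.9 cm.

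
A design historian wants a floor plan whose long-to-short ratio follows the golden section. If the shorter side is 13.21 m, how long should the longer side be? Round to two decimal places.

21.37 m

golden ratio ≈ 1.61803.
Longer side = 13.21 × 1.61803 ≈ 21.3742 → 21.37 m.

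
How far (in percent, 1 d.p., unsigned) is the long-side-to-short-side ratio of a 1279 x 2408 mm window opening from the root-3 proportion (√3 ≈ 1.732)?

Ratio = 2408 / 1279 ≈ 1.8827.
Ideal root-3 ≈ 1.7321. |1.8827 − 1.7321| / 1.7321 ≈ 8.69% → 8.7%.

8.7%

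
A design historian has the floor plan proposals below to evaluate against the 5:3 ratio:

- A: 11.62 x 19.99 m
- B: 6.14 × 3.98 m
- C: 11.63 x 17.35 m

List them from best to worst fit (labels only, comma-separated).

A, B, C

Ratios: A = 19.99 / 11.62 ≈ 1.720; B = 6.14 / 3.98 ≈ 1.543; C = 17.35 / 11.63 ≈ 1.492.
|Δ from 1.667|: A 0.053; B 0.124; C 0.175.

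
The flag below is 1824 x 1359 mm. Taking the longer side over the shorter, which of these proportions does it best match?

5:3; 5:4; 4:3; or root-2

1824/1359 ≈ 1.342. Nearest candidates are 4:3 (1.333, off by 0.009) and root-2 (1.414, off by 0.072).

4:3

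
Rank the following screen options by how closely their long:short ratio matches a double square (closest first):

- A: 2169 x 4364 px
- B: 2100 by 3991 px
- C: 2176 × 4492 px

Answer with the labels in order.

A, C, B

A: 4364/2169 ≈ 2.012 → |2.012 − 2.000| = 0.012
B: 3991/2100 ≈ 1.900 → |1.900 − 2.000| = 0.100
C: 4492/2176 ≈ 2.064 → |2.064 − 2.000| = 0.064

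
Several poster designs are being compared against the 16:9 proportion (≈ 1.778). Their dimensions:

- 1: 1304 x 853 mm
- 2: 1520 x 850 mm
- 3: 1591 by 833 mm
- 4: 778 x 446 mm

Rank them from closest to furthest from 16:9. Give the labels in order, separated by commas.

1: 1304/853 ≈ 1.529 → |1.529 − 1.778| = 0.249
2: 1520/850 ≈ 1.788 → |1.788 − 1.778| = 0.010
3: 1591/833 ≈ 1.910 → |1.910 − 1.778| = 0.132
4: 778/446 ≈ 1.744 → |1.744 − 1.778| = 0.034

2, 4, 3, 1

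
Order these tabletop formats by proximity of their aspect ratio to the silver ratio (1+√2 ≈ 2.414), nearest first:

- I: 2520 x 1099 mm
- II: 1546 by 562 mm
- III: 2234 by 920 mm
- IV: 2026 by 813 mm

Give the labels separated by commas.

III, IV, I, II

Ratios: I = 2520 / 1099 ≈ 2.293; II = 1546 / 562 ≈ 2.751; III = 2234 / 920 ≈ 2.428; IV = 2026 / 813 ≈ 2.492.
|Δ from 2.414|: I 0.121; II 0.337; III 0.014; IV 0.078.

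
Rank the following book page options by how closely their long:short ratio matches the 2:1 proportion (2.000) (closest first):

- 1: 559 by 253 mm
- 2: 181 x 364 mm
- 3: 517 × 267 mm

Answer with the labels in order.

2, 3, 1

Ratios: 1 = 559 / 253 ≈ 2.209; 2 = 364 / 181 ≈ 2.011; 3 = 517 / 267 ≈ 1.936.
|Δ from 2.000|: 1 0.209; 2 0.011; 3 0.064.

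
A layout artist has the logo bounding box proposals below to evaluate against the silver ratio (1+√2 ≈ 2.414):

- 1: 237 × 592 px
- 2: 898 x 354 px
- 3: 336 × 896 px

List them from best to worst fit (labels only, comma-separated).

Ratios: 1 = 592 / 237 ≈ 2.498; 2 = 898 / 354 ≈ 2.537; 3 = 896 / 336 ≈ 2.667.
|Δ from 2.414|: 1 0.084; 2 0.123; 3 0.253.

1, 2, 3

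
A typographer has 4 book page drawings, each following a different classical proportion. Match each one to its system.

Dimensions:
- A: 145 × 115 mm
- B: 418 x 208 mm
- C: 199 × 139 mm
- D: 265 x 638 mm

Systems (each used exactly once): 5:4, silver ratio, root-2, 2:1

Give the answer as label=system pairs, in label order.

A = 145/115 ≈ 1.261 → 5:4 (1.250)
B = 418/208 ≈ 2.010 → 2:1 (2.000)
C = 199/139 ≈ 1.432 → root-2 (1.414)
D = 638/265 ≈ 2.408 → silver ratio (2.414)

A=5:4, B=2:1, C=root-2, D=silver ratio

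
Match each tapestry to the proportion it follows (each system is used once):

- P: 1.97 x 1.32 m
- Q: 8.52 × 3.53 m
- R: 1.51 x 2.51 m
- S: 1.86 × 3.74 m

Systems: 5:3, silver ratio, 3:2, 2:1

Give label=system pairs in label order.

Ratios: P ≈ 1.492; Q ≈ 2.414; R ≈ 1.662; S ≈ 2.011.
Targets: 5:3 ≈ 1.667; silver ratio ≈ 2.414; 3:2 ≈ 1.500; 2:1 ≈ 2.000.

P=3:2, Q=silver ratio, R=5:3, S=2:1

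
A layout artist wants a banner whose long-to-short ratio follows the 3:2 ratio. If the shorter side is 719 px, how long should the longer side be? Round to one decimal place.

1078.5 px

3:2 = 1.50000.
Longer side = 719 × 1.50000 ≈ 1078.500 → 1078.5 px.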